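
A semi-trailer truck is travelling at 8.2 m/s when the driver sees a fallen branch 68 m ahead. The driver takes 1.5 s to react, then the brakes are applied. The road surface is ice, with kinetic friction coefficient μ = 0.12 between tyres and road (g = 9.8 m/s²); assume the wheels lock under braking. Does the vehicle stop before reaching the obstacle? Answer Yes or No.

a = μg = 0.12 × 9.8 = 1.176 m/s².
Reaction distance = 8.2000 × 1.5 = 12.300 m.
Braking distance = v²/(2a) = 67.240 / 2.352 = 28.588 m.
Total stopping distance = 12.300 + 28.588 = 40.888 m, vs 68 m available — it stops with 68 − 40.888 = 27.112 m to spare.

Yes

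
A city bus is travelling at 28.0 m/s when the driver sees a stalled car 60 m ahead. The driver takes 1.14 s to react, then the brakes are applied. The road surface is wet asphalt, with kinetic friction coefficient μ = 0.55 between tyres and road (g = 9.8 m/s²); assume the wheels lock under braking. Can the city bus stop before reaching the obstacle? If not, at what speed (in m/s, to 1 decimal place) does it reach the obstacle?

a = μg = 0.55 × 9.8 = 5.390 m/s².
Reaction distance = 28.0000 × 1.14 = 31.920 m.
Braking distance needed to stop: v²/(2a) = 784.000 / 10.780 = 72.727 m, so total needed = 31.920 + 72.727 = 104.647 m > 60 m — it cannot stop.
Distance remaining when braking begins: 60 − 31.920 = 28.080 m.
v² = v₀² − 2a·d = 784.000 − 2 × 5.390 × 28.080 = 481.298 m²/s².
v = √481.298 = 21.939 m/s.

No — it strikes the obstacle at 21.9 m/s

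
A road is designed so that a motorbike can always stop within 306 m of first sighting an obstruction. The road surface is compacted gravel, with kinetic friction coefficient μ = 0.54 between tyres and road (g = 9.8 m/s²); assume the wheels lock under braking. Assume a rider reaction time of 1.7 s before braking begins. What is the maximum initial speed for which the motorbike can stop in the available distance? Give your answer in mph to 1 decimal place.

Maximum speed ≈ 108.8 mph

a = μg = 0.54 × 9.8 = 5.292 m/s².
Stopping distance: v·t_r + v²/(2a) = 306 with t_r = 1.7 s and a = 5.292 m/s².
So v² + 17.993 v − 3238.70 = 0.
Positive root: v = −a·t_r + √((a·t_r)² + 2a·d) = −8.996 + √(80.928 + 3238.70) = 48.6202 m/s.
48.6202 m/s ÷ 0.44704 = 108.760 mph.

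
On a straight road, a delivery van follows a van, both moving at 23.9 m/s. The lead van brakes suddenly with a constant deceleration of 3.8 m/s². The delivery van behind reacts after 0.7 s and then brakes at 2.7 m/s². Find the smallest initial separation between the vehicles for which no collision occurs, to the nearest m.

Minimum gap ≈ 47 m

Leader travels v²/(2a_L) = 571.210 / 7.600 = 75.159 m before stopping.
Follower covers v·t_r = 23.9000 × 0.7 = 16.730 m while reacting, then v²/(2a_F) = 571.210 / 5.400 = 105.780 m while braking, for a total of 16.730 + 105.780 = 122.510 m.
Since a_F ≤ a_L and the follower starts braking later, the follower is never slower than the leader, so the closest approach is when both have stopped.
Minimum gap = 122.510 − 75.159 = 47.351 m.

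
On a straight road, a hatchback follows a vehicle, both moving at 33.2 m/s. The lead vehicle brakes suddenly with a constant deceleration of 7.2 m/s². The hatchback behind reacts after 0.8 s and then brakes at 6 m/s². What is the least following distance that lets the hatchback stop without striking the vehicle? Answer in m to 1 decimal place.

Minimum gap ≈ 41.9 m

Leader travels v²/(2a_L) = 1102.240 / 14.400 = 76.544 m before stopping.
Follower covers v·t_r = 33.2000 × 0.8 = 26.560 m while reacting, then v²/(2a_F) = 1102.240 / 12.000 = 91.853 m while braking, for a total of 26.560 + 91.853 = 118.413 m.
Since a_F ≤ a_L and the follower starts braking later, the follower is never slower than the leader, so the closest approach is when both have stopped.
Minimum gap = 118.413 − 76.544 = 41.869 m.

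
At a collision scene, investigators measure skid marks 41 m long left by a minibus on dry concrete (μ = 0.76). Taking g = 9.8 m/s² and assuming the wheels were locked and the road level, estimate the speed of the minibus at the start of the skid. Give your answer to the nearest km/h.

Initial speed ≈ 89 km/h

Deceleration a = μg = 0.76 × 9.8 = 7.448 m/s².
v = √(2a·d) = √(2 × 7.448 × 41) = √610.736 = 24.7131 m/s.
= 24.7131 × 3.6 = 88.967 km/h.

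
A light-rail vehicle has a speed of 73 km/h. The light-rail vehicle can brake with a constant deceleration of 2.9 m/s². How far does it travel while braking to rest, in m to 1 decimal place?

Braking distance ≈ 70.9 m

73 km/h ÷ 3.6 = 20.2778 m/s.
Braking distance = v²/(2a) = 20.2778² / (2 × 2.900) = 411.189 / 5.800 = 70.895 m.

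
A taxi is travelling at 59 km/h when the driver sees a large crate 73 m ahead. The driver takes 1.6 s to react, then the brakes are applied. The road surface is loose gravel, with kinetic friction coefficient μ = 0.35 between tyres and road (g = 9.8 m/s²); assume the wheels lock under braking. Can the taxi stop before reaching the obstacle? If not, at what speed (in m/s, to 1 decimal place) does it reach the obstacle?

59 km/h ÷ 3.6 = 16.3889 m/s.
a = μg = 0.35 × 9.8 = 3.430 m/s².
Reaction distance = 16.3889 × 1.6 = 26.222 m.
Braking distance = v²/(2a) = 268.596 / 6.860 = 39.154 m.
Total stopping distance = 26.222 + 39.154 = 65.376 m, vs 73 m available — it stops with 73 − 65.376 = 7.624 m to spare.

Yes — it stops about 7.6 m short of the obstacle, so it never reaches it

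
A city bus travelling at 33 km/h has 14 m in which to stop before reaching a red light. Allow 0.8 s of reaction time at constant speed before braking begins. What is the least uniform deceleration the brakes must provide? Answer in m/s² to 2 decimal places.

33 km/h ÷ 3.6 = 9.1667 m/s.
Distance covered during reaction = 9.1667 × 0.8 = 7.333 m.
Distance available for braking: 14 − 7.333 = 6.667 m.
v² = 2a·d ⇒ a = v²/(2d) = 9.1667² / (2 × 6.667) = 84.028 / 13.334 = 6.3018 m/s².

Required deceleration ≈ 6.30 m/s²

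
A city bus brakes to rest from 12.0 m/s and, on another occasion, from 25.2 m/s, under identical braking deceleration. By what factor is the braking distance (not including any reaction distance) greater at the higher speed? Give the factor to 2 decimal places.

Braking distance d = v²/(2a), so with a fixed, d ∝ v².
Factor = (25.2/12.0)² = 2.1000² = 4.4100.

Factor ≈ 4.41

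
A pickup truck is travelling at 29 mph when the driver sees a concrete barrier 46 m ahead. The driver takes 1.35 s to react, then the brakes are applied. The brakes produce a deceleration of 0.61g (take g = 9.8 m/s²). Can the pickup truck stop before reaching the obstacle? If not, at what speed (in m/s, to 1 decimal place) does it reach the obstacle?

Yes — it stops about 14.4 m short of the obstacle, so it never reaches it

29 mph × 0.44704 = 12.9642 m/s.
a = 0.61 × 9.8 = 5.978 m/s².
Reaction distance = 12.9642 × 1.35 = 17.502 m.
Braking distance = v²/(2a) = 168.070 / 11.956 = 14.057 m.
Total stopping distance = 17.502 + 14.057 = 31.559 m, vs 46 m available — it stops with 46 − 31.559 = 14.441 m to spare.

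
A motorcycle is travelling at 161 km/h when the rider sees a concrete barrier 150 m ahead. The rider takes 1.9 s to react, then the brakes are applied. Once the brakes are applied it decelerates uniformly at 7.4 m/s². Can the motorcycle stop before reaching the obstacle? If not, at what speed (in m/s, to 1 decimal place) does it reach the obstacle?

No — it strikes the obstacle at 32.2 m/s

161 km/h ÷ 3.6 = 44.7222 m/s.
Reaction distance = 44.7222 × 1.9 = 84.972 m.
Braking distance needed to stop: v²/(2a) = 2000.075 / 14.800 = 135.140 m, so total needed = 84.972 + 135.140 = 220.112 m > 150 m — it cannot stop.
Distance remaining when braking begins: 150 − 84.972 = 65.028 m.
v² = v₀² − 2a·d = 2000.075 − 2 × 7.400 × 65.028 = 1037.661 m²/s².
v = √1037.661 = 32.213 m/s.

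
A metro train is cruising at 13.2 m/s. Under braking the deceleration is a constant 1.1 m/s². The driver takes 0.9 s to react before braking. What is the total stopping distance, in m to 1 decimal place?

Reaction distance = v·t_r = 13.2000 × 0.9 = 11.880 m.
Braking distance = v²/(2a) = 13.2000² / (2 × 1.100) = 174.240 / 2.200 = 79.200 m.
Total = 11.880 + 79.200 = 91.080 m.

Total stopping distance ≈ 91.1 m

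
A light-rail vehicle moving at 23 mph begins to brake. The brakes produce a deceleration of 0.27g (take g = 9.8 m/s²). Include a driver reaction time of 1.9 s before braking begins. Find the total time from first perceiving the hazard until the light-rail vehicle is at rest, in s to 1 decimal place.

23 mph × 0.44704 = 10.2819 m/s.
a = 0.27 × 9.8 = 2.646 m/s².
Braking time = v/a = 10.2819 / 2.646 = 3.886 s.
Total = 1.9 + 3.886 = 5.786 s.

Total time ≈ 5.8 s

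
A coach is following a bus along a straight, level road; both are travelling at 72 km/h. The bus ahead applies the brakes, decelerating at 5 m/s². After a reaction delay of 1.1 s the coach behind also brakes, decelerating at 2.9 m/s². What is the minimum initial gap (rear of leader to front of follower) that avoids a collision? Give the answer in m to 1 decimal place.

Minimum gap ≈ 51.0 m

72 km/h ÷ 3.6 = 20.0000 m/s.
Leader travels v²/(2a_L) = 400.000 / 10.000 = 40.000 m before stopping.
Follower covers v·t_r = 20.0000 × 1.1 = 22.000 m while reacting, then v²/(2a_F) = 400.000 / 5.800 = 68.966 m while braking, for a total of 22.000 + 68.966 = 90.966 m.
Since a_F ≤ a_L and the follower starts braking later, the follower is never slower than the leader, so the closest approach is when both have stopped.
Minimum gap = 90.966 − 40.000 = 50.966 m.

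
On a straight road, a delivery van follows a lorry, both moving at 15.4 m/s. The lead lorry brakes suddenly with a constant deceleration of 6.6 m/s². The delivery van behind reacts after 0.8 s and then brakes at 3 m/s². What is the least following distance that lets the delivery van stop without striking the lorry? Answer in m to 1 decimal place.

Minimum gap ≈ 33.9 m

Leader travels v²/(2a_L) = 237.160 / 13.200 = 17.967 m before stopping.
Follower covers v·t_r = 15.4000 × 0.8 = 12.320 m while reacting, then v²/(2a_F) = 237.160 / 6.000 = 39.527 m while braking, for a total of 12.320 + 39.527 = 51.847 m.
Since a_F ≤ a_L and the follower starts braking later, the follower is never slower than the leader, so the closest approach is when both have stopped.
Minimum gap = 51.847 − 17.967 = 33.880 m.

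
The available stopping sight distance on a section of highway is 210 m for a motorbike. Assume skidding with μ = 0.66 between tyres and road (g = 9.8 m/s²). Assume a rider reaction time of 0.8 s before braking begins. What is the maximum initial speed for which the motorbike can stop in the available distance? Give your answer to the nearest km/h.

a = μg = 0.66 × 9.8 = 6.468 m/s².
Stopping distance: v·t_r + v²/(2a) = 210 with t_r = 0.8 s and a = 6.468 m/s².
So v² + 10.349 v − 2716.56 = 0.
Positive root: v = −a·t_r + √((a·t_r)² + 2a·d) = −5.174 + √(26.770 + 2716.56) = 47.2028 m/s.
47.2028 m/s × 3.6 = 169.930 km/h.

Maximum speed ≈ 170 km/h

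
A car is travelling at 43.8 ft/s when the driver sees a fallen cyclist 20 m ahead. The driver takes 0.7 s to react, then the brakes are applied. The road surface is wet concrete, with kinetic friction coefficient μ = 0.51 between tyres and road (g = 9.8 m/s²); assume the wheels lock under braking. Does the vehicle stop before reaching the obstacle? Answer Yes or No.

43.8 ft/s × 0.3048 = 13.3502 m/s.
a = μg = 0.51 × 9.8 = 4.998 m/s².
Reaction distance = 13.3502 × 0.7 = 9.345 m.
Braking distance = v²/(2a) = 178.228 / 9.996 = 17.830 m.
Total stopping distance = 9.345 + 17.830 = 27.175 m, vs 20 m available — it cannot stop in time and overshoots by 27.175 − 20 = 7.175 m.

No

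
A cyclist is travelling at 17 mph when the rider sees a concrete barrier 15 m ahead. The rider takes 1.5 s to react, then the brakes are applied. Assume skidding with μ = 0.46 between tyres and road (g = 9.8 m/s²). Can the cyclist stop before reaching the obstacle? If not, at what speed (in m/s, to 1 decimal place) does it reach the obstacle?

17 mph × 0.44704 = 7.5997 m/s.
a = μg = 0.46 × 9.8 = 4.508 m/s².
Reaction distance = 7.5997 × 1.5 = 11.400 m.
Braking distance needed to stop: v²/(2a) = 57.755 / 9.016 = 6.406 m, so total needed = 11.400 + 6.406 = 17.806 m > 15 m — it cannot stop.
Distance remaining when braking begins: 15 − 11.400 = 3.600 m.
v² = v₀² − 2a·d = 57.755 − 2 × 4.508 × 3.600 = 25.297 m²/s².
v = √25.297 = 5.030 m/s.

No — it strikes the obstacle at 5.0 m/s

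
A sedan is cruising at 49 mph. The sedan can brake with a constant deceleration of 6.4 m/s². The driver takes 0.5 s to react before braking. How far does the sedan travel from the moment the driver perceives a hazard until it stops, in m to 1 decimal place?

49 mph × 0.44704 = 21.9050 m/s.
Reaction distance = v·t_r = 21.9050 × 0.5 = 10.953 m.
Braking distance = v²/(2a) = 21.9050² / (2 × 6.400) = 479.829 / 12.800 = 37.487 m.
Total = 10.953 + 37.487 = 48.440 m.

Total stopping distance ≈ 48.4 m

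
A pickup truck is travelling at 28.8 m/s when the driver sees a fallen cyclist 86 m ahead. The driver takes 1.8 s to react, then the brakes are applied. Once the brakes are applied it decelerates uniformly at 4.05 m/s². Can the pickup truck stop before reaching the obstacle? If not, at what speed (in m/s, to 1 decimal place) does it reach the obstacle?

Reaction distance = 28.8000 × 1.8 = 51.840 m.
Braking distance needed to stop: v²/(2a) = 829.440 / 8.100 = 102.400 m, so total needed = 51.840 + 102.400 = 154.240 m > 86 m — it cannot stop.
Distance remaining when braking begins: 86 − 51.840 = 34.160 m.
v² = v₀² − 2a·d = 829.440 − 2 × 4.050 × 34.160 = 552.744 m²/s².
v = √552.744 = 23.511 m/s.

No — it strikes the obstacle at 23.5 m/s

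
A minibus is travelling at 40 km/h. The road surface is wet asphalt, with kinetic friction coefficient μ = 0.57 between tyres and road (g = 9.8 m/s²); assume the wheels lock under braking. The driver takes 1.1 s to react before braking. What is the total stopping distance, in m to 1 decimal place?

40 km/h ÷ 3.6 = 11.1111 m/s.
a = μg = 0.57 × 9.8 = 5.586 m/s².
Reaction distance = v·t_r = 11.1111 × 1.1 = 12.222 m.
Braking distance = v²/(2a) = 11.1111² / (2 × 5.586) = 123.457 / 11.172 = 11.051 m.
Total = 12.222 + 11.051 = 23.273 m.

Total stopping distance ≈ 23.3 m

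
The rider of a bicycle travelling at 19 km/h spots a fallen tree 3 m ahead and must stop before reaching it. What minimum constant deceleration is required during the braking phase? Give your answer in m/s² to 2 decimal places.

19 km/h ÷ 3.6 = 5.2778 m/s.
v² = 2a·d ⇒ a = v²/(2d) = 5.2778² / (2 × 3.000) = 27.855 / 6.000 = 4.6425 m/s².

Required deceleration ≈ 4.64 m/s²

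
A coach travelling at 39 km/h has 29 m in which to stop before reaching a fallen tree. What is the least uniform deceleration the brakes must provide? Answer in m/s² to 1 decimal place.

39 km/h ÷ 3.6 = 10.8333 m/s.
v² = 2a·d ⇒ a = v²/(2d) = 10.8333² / (2 × 29.000) = 117.360 / 58.000 = 2.0234 m/s².

Required deceleration ≈ 2.0 m/s²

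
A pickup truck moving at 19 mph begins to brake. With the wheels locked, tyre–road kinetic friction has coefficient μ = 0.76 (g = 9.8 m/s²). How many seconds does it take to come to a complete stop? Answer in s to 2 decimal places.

Braking time ≈ 1.14 s

19 mph × 0.44704 = 8.4938 m/s.
a = μg = 0.76 × 9.8 = 7.448 m/s².
Braking time = v/a = 8.4938 / 7.448 = 1.140 s.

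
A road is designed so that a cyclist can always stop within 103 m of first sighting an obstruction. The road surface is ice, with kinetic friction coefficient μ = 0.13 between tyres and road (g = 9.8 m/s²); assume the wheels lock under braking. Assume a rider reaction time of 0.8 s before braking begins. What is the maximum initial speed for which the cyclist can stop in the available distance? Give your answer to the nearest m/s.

a = μg = 0.13 × 9.8 = 1.274 m/s².
Stopping distance: v·t_r + v²/(2a) = 103 with t_r = 0.8 s and a = 1.274 m/s².
So v² + 2.038 v − 262.44 = 0.
Positive root: v = −a·t_r + √((a·t_r)² + 2a·d) = −1.019 + √(1.038 + 262.44) = 15.2130 m/s.

Maximum speed ≈ 15 m/s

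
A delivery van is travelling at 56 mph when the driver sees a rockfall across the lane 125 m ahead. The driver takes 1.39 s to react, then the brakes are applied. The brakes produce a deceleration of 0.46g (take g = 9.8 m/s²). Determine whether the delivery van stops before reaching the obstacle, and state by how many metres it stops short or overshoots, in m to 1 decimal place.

56 mph × 0.44704 = 25.0342 m/s.
a = 0.46 × 9.8 = 4.508 m/s².
Reaction distance = 25.0342 × 1.39 = 34.798 m.
Braking distance = v²/(2a) = 626.711 / 9.016 = 69.511 m.
Total stopping distance = 34.798 + 69.511 = 104.309 m, vs 125 m available — it stops with 125 − 104.309 = 20.691 m to spare.

Yes — it stops 20.7 m short of the obstacle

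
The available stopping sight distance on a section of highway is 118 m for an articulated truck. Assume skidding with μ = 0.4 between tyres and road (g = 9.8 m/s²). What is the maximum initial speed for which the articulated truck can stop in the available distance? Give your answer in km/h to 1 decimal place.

Maximum speed ≈ 109.5 km/h

a = μg = 0.4 × 9.8 = 3.920 m/s².
v²/(2a) = d ⇒ v = √(2 × 3.920 × 118) = √925.12 = 30.4158 m/s.
30.4158 m/s × 3.6 = 109.497 km/h.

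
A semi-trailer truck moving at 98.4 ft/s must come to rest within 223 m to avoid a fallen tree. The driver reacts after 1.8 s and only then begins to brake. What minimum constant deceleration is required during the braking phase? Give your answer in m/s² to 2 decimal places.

98.4 ft/s × 0.3048 = 29.9923 m/s.
Distance covered during reaction = 29.9923 × 1.8 = 53.986 m.
Distance available for braking: 223 − 53.986 = 169.014 m.
v² = 2a·d ⇒ a = v²/(2d) = 29.9923² / (2 × 169.014) = 899.538 / 338.028 = 2.6611 m/s².

Required deceleration ≈ 2.66 m/s²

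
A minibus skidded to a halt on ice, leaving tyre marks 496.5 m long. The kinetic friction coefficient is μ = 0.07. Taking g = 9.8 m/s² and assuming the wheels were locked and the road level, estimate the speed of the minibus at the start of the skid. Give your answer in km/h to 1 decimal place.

Initial speed ≈ 94.0 km/h

Deceleration a = μg = 0.07 × 9.8 = 0.686 m/s².
v = √(2a·d) = √(2 × 0.686 × 496.5) = √681.198 = 26.0998 m/s.
= 26.0998 × 3.6 = 93.959 km/h.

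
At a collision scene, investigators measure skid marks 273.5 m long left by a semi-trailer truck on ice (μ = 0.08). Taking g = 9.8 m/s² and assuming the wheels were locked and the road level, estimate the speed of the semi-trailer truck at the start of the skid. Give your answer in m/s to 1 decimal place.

Initial speed ≈ 20.7 m/s

Deceleration a = μg = 0.08 × 9.8 = 0.784 m/s².
v = √(2a·d) = √(2 × 0.784 × 273.5) = √428.848 = 20.7086 m/s.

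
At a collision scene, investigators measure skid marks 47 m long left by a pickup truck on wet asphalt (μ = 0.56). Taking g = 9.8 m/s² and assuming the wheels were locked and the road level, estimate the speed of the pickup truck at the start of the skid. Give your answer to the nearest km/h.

Initial speed ≈ 82 km/h

Deceleration a = μg = 0.56 × 9.8 = 5.488 m/s².
v = √(2a·d) = √(2 × 5.488 × 47) = √515.872 = 22.7128 m/s.
= 22.7128 × 3.6 = 81.766 km/h.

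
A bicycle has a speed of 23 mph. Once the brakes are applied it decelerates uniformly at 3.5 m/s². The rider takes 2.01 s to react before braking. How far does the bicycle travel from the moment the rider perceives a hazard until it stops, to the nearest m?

Total stopping distance ≈ 36 m

23 mph × 0.44704 = 10.2819 m/s.
Reaction distance = v·t_r = 10.2819 × 2.01 = 20.667 m.
Braking distance = v²/(2a) = 10.2819² / (2 × 3.500) = 105.717 / 7.000 = 15.102 m.
Total = 20.667 + 15.102 = 35.769 m.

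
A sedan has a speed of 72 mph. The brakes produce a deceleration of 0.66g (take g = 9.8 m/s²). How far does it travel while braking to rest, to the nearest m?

72 mph × 0.44704 = 32.1869 m/s.
a = 0.66 × 9.8 = 6.468 m/s².
Braking distance = v²/(2a) = 32.1869² / (2 × 6.468) = 1035.997 / 12.936 = 80.086 m.

Braking distance ≈ 80 m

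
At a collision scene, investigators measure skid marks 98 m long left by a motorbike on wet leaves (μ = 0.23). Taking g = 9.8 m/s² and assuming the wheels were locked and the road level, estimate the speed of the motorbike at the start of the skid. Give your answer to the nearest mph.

Deceleration a = μg = 0.23 × 9.8 = 2.254 m/s².
v = √(2a·d) = √(2 × 2.254 × 98) = √441.784 = 21.0187 m/s.
= 21.0187 ÷ 0.44704 = 47.017 mph.

Initial speed ≈ 47 mph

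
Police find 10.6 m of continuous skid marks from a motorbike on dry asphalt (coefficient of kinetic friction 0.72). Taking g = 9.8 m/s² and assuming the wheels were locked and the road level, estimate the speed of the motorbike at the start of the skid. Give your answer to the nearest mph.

Initial speed ≈ 27 mph

Deceleration a = μg = 0.72 × 9.8 = 7.056 m/s².
v = √(2a·d) = √(2 × 7.056 × 10.6) = √149.587 = 12.2306 m/s.
= 12.2306 ÷ 0.44704 = 27.359 mph.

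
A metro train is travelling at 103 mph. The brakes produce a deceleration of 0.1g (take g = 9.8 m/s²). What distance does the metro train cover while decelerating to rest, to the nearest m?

Braking distance ≈ 1082 m

103 mph × 0.44704 = 46.0451 m/s.
a = 0.1 × 9.8 = 0.980 m/s².
Braking distance = v²/(2a) = 46.0451² / (2 × 0.980) = 2120.151 / 1.960 = 1081.710 m.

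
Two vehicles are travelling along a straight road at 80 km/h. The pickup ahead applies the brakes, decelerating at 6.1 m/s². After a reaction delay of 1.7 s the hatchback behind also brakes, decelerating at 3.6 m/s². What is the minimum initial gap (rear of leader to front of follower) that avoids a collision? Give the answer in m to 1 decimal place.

Minimum gap ≈ 65.9 m

80 km/h ÷ 3.6 = 22.2222 m/s.
Leader travels v²/(2a_L) = 493.826 / 12.200 = 40.478 m before stopping.
Follower covers v·t_r = 22.2222 × 1.7 = 37.778 m while reacting, then v²/(2a_F) = 493.826 / 7.200 = 68.587 m while braking, for a total of 37.778 + 68.587 = 106.365 m.
Since a_F ≤ a_L and the follower starts braking later, the follower is never slower than the leader, so the closest approach is when both have stopped.
Minimum gap = 106.365 − 40.478 = 65.887 m.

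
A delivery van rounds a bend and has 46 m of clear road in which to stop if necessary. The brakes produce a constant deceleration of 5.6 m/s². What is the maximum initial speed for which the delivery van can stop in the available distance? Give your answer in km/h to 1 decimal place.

v²/(2a) = d ⇒ v = √(2 × 5.600 × 46) = √515.20 = 22.6980 m/s.
22.6980 m/s × 3.6 = 81.713 km/h.

Maximum speed ≈ 81.7 km/h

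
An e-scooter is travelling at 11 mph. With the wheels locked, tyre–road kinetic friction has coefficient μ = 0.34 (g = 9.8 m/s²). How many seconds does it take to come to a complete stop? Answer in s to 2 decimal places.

Braking time ≈ 1.48 s

11 mph × 0.44704 = 4.9174 m/s.
a = μg = 0.34 × 9.8 = 3.332 m/s².
Braking time = v/a = 4.9174 / 3.332 = 1.476 s.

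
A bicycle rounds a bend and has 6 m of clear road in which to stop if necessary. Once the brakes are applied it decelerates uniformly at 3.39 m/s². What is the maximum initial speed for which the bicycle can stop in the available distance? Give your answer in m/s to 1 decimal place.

Maximum speed ≈ 6.4 m/s

v²/(2a) = d ⇒ v = √(2 × 3.390 × 6) = √40.68 = 6.3781 m/s.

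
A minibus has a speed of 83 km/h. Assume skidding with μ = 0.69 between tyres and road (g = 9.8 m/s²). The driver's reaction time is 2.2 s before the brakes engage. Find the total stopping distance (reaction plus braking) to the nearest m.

83 km/h ÷ 3.6 = 23.0556 m/s.
a = μg = 0.69 × 9.8 = 6.762 m/s².
Reaction distance = v·t_r = 23.0556 × 2.2 = 50.722 m.
Braking distance = v²/(2a) = 23.0556² / (2 × 6.762) = 531.561 / 13.524 = 39.305 m.
Total = 50.722 + 39.305 = 90.027 m.

Total stopping distance ≈ 90 m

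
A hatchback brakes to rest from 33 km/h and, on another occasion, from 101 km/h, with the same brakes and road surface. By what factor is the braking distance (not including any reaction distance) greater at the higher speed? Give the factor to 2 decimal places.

Factor ≈ 9.37

Braking distance d = v²/(2a), so with a fixed, d ∝ v².
Factor = (101/33)² = 3.0606² = 9.3673.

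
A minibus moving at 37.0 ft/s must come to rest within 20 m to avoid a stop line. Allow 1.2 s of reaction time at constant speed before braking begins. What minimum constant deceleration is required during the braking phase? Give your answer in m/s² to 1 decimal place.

Required deceleration ≈ 9.8 m/s²

37 ft/s × 0.3048 = 11.2776 m/s.
Distance covered during reaction = 11.2776 × 1.2 = 13.533 m.
Distance available for braking: 20 − 13.533 = 6.467 m.
v² = 2a·d ⇒ a = v²/(2d) = 11.2776² / (2 × 6.467) = 127.184 / 12.934 = 9.8333 m/s².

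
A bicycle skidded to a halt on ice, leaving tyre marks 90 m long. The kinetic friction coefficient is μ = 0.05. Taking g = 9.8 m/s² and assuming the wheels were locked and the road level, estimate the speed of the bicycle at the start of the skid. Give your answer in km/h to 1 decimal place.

Initial speed ≈ 33.8 km/h

Deceleration a = μg = 0.05 × 9.8 = 0.490 m/s².
v = √(2a·d) = √(2 × 0.490 × 90) = √88.200 = 9.3915 m/s.
= 9.3915 × 3.6 = 33.809 km/h.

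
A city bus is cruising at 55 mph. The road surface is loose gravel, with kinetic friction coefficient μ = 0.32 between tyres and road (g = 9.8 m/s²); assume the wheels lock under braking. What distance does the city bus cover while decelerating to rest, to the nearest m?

55 mph × 0.44704 = 24.5872 m/s.
a = μg = 0.32 × 9.8 = 3.136 m/s².
Braking distance = v²/(2a) = 24.5872² / (2 × 3.136) = 604.530 / 6.272 = 96.386 m.

Braking distance ≈ 96 m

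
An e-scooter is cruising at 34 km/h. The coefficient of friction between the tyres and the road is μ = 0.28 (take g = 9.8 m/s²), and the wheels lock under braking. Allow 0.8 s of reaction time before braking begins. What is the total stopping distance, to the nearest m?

34 km/h ÷ 3.6 = 9.4444 m/s.
a = μg = 0.28 × 9.8 = 2.744 m/s².
Reaction distance = v·t_r = 9.4444 × 0.8 = 7.556 m.
Braking distance = v²/(2a) = 9.4444² / (2 × 2.744) = 89.197 / 5.488 = 16.253 m.
Total = 7.556 + 16.253 = 23.809 m.

Total stopping distance ≈ 24 m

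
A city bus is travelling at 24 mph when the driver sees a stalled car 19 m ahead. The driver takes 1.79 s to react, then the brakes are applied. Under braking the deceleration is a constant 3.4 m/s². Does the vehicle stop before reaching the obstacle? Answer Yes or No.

No

24 mph × 0.44704 = 10.7290 m/s.
Reaction distance = 10.7290 × 1.79 = 19.205 m.
Braking distance = v²/(2a) = 115.111 / 6.800 = 16.928 m.
Total stopping distance = 19.205 + 16.928 = 36.133 m, vs 19 m available — it cannot stop in time and overshoots by 36.133 − 19 = 17.133 m.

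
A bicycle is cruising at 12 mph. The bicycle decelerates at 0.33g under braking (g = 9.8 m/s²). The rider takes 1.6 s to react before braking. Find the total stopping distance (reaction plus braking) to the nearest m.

12 mph × 0.44704 = 5.3645 m/s.
a = 0.33 × 9.8 = 3.234 m/s².
Reaction distance = v·t_r = 5.3645 × 1.6 = 8.583 m.
Braking distance = v²/(2a) = 5.3645² / (2 × 3.234) = 28.778 / 6.468 = 4.449 m.
Total = 8.583 + 4.449 = 13.032 m.

Total stopping distance ≈ 13 m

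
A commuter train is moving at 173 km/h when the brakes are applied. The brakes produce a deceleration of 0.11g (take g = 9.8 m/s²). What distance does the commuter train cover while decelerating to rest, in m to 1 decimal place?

Braking distance ≈ 1071.1 m

173 km/h ÷ 3.6 = 48.0556 m/s.
a = 0.11 × 9.8 = 1.078 m/s².
Braking distance = v²/(2a) = 48.0556² / (2 × 1.078) = 2309.341 / 2.156 = 1071.123 m.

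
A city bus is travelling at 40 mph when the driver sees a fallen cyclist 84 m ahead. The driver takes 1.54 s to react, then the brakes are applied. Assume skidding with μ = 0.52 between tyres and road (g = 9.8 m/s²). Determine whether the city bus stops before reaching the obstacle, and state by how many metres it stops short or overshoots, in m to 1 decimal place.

Yes — it stops 25.1 m short of the obstacle

40 mph × 0.44704 = 17.8816 m/s.
a = μg = 0.52 × 9.8 = 5.096 m/s².
Reaction distance = 17.8816 × 1.54 = 27.538 m.
Braking distance = v²/(2a) = 319.752 / 10.192 = 31.373 m.
Total stopping distance = 27.538 + 31.373 = 58.911 m, vs 84 m available — it stops with 84 − 58.911 = 25.089 m to spare.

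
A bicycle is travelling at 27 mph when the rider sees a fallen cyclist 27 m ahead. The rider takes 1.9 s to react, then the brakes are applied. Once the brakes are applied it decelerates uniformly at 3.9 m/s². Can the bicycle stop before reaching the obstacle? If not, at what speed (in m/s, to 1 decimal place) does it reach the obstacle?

27 mph × 0.44704 = 12.0701 m/s.
Reaction distance = 12.0701 × 1.9 = 22.933 m.
Braking distance needed to stop: v²/(2a) = 145.687 / 7.800 = 18.678 m, so total needed = 22.933 + 18.678 = 41.611 m > 27 m — it cannot stop.
Distance remaining when braking begins: 27 − 22.933 = 4.067 m.
v² = v₀² − 2a·d = 145.687 − 2 × 3.900 × 4.067 = 113.964 m²/s².
v = √113.964 = 10.675 m/s.

No — it strikes the obstacle at 10.7 m/s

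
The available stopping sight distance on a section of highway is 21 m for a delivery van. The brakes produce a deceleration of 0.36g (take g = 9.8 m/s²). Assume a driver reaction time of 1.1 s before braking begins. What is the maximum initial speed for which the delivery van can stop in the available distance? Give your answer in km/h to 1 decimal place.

a = 0.36 × 9.8 = 3.528 m/s².
Stopping distance: v·t_r + v²/(2a) = 21 with t_r = 1.1 s and a = 3.528 m/s².
So v² + 7.762 v − 148.18 = 0.
Positive root: v = −a·t_r + √((a·t_r)² + 2a·d) = −3.881 + √(15.062 + 148.18) = 8.8956 m/s.
8.8956 m/s × 3.6 = 32.024 km/h.

Maximum speed ≈ 32.0 km/h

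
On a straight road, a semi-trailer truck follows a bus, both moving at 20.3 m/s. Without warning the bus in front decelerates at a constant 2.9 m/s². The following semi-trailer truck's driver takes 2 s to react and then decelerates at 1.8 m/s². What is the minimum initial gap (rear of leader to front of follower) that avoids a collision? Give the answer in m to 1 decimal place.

Minimum gap ≈ 84.0 m

Leader travels v²/(2a_L) = 412.090 / 5.800 = 71.050 m before stopping.
Follower covers v·t_r = 20.3000 × 2 = 40.600 m while reacting, then v²/(2a_F) = 412.090 / 3.600 = 114.469 m while braking, for a total of 40.600 + 114.469 = 155.069 m.
Since a_F ≤ a_L and the follower starts braking later, the follower is never slower than the leader, so the closest approach is when both have stopped.
Minimum gap = 155.069 − 71.050 = 84.019 m.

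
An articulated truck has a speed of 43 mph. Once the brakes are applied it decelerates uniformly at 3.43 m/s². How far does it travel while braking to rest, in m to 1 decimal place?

43 mph × 0.44704 = 19.2227 m/s.
Braking distance = v²/(2a) = 19.2227² / (2 × 3.430) = 369.512 / 6.860 = 53.865 m.

Braking distance ≈ 53.9 m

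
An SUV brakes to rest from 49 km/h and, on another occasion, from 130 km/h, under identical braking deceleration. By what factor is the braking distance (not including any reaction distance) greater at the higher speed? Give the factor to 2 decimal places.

Braking distance d = v²/(2a), so with a fixed, d ∝ v².
Factor = (130/49)² = 2.6531² = 7.0389.

Factor ≈ 7.04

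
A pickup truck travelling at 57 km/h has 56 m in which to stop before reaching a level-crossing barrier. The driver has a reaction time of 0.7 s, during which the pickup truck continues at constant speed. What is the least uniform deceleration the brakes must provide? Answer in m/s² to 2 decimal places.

57 km/h ÷ 3.6 = 15.8333 m/s.
Distance covered during reaction = 15.8333 × 0.7 = 11.083 m.
Distance available for braking: 56 − 11.083 = 44.917 m.
v² = 2a·d ⇒ a = v²/(2d) = 15.8333² / (2 × 44.917) = 250.693 / 89.834 = 2.7906 m/s².

Required deceleration ≈ 2.79 m/s²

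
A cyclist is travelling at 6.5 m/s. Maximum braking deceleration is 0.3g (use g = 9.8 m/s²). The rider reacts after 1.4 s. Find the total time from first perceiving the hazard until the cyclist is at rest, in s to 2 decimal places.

a = 0.3 × 9.8 = 2.940 m/s².
Braking time = v/a = 6.5000 / 2.940 = 2.211 s.
Total = 1.4 + 2.211 = 3.611 s.

Total time ≈ 3.61 s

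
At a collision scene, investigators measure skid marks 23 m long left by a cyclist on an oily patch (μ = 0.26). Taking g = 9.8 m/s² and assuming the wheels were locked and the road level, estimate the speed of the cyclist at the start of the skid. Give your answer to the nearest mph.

Deceleration a = μg = 0.26 × 9.8 = 2.548 m/s².
v = √(2a·d) = √(2 × 2.548 × 23) = √117.208 = 10.8263 m/s.
= 10.8263 ÷ 0.44704 = 24.218 mph.

Initial speed ≈ 24 mph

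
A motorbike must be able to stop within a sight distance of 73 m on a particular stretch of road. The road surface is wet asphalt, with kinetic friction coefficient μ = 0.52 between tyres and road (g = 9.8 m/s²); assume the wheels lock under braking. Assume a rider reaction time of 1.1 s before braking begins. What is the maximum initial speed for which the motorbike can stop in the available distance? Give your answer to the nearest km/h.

a = μg = 0.52 × 9.8 = 5.096 m/s².
Stopping distance: v·t_r + v²/(2a) = 73 with t_r = 1.1 s and a = 5.096 m/s².
So v² + 11.211 v − 744.02 = 0.
Positive root: v = −a·t_r + √((a·t_r)² + 2a·d) = −5.606 + √(31.427 + 744.02) = 22.2408 m/s.
22.2408 m/s × 3.6 = 80.067 km/h.

Maximum speed ≈ 80 km/h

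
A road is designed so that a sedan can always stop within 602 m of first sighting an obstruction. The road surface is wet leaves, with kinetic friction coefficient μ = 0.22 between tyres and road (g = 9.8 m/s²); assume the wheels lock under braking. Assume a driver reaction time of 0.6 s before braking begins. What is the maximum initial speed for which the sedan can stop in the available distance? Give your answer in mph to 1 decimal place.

a = μg = 0.22 × 9.8 = 2.156 m/s².
Stopping distance: v·t_r + v²/(2a) = 602 with t_r = 0.6 s and a = 2.156 m/s².
So v² + 2.587 v − 2595.82 = 0.
Positive root: v = −a·t_r + √((a·t_r)² + 2a·d) = −1.294 + √(1.674 + 2595.82) = 49.6716 m/s.
49.6716 m/s ÷ 0.44704 = 111.112 mph.

Maximum speed ≈ 111.1 mph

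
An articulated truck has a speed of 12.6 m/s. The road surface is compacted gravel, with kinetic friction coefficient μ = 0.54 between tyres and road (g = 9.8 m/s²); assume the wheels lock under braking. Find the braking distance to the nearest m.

Braking distance ≈ 15 m

a = μg = 0.54 × 9.8 = 5.292 m/s².
Braking distance = v²/(2a) = 12.6000² / (2 × 5.292) = 158.760 / 10.584 = 15.000 m.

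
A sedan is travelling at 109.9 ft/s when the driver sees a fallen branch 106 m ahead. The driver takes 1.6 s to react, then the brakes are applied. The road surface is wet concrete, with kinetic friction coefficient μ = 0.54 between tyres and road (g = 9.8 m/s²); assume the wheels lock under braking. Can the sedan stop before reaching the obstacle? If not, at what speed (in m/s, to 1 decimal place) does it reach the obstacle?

109.9 ft/s × 0.3048 = 33.4975 m/s.
a = μg = 0.54 × 9.8 = 5.292 m/s².
Reaction distance = 33.4975 × 1.6 = 53.596 m.
Braking distance needed to stop: v²/(2a) = 1122.083 / 10.584 = 106.017 m, so total needed = 53.596 + 106.017 = 159.613 m > 106 m — it cannot stop.
Distance remaining when braking begins: 106 − 53.596 = 52.404 m.
v² = v₀² − 2a·d = 1122.083 − 2 × 5.292 × 52.404 = 567.439 m²/s².
v = √567.439 = 23.821 m/s.

No — it strikes the obstacle at 23.8 m/s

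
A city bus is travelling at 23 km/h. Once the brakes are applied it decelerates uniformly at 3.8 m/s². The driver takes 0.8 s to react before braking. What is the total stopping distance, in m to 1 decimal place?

23 km/h ÷ 3.6 = 6.3889 m/s.
Reaction distance = v·t_r = 6.3889 × 0.8 = 5.111 m.
Braking distance = v²/(2a) = 6.3889² / (2 × 3.800) = 40.818 / 7.600 = 5.371 m.
Total = 5.111 + 5.371 = 10.482 m.

Total stopping distance ≈ 10.5 m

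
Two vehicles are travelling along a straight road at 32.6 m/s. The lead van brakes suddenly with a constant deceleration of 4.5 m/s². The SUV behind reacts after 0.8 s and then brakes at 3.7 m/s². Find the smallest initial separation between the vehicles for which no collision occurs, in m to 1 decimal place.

Minimum gap ≈ 51.6 m

Leader travels v²/(2a_L) = 1062.760 / 9.000 = 118.084 m before stopping.
Follower covers v·t_r = 32.6000 × 0.8 = 26.080 m while reacting, then v²/(2a_F) = 1062.760 / 7.400 = 143.616 m while braking, for a total of 26.080 + 143.616 = 169.696 m.
Since a_F ≤ a_L and the follower starts braking later, the follower is never slower than the leader, so the closest approach is when both have stopped.
Minimum gap = 169.696 − 118.084 = 51.612 m.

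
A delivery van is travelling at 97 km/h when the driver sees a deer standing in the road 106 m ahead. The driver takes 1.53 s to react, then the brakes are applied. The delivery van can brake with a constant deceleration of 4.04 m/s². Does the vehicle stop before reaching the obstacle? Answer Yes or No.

97 km/h ÷ 3.6 = 26.9444 m/s.
Reaction distance = 26.9444 × 1.53 = 41.225 m.
Braking distance = v²/(2a) = 726.001 / 8.080 = 89.852 m.
Total stopping distance = 41.225 + 89.852 = 131.077 m, vs 106 m available — it cannot stop in time and overshoots by 131.077 − 106 = 25.077 m.

No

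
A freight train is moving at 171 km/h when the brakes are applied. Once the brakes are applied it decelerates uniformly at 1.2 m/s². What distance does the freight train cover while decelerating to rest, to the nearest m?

171 km/h ÷ 3.6 = 47.5000 m/s.
Braking distance = v²/(2a) = 47.5000² / (2 × 1.200) = 2256.250 / 2.400 = 940.104 m.

Braking distance ≈ 940 m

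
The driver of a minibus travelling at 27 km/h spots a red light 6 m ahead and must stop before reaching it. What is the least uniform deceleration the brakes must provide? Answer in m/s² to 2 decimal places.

27 km/h ÷ 3.6 = 7.5000 m/s.
v² = 2a·d ⇒ a = v²/(2d) = 7.5000² / (2 × 6.000) = 56.250 / 12.000 = 4.6875 m/s².

Required deceleration ≈ 4.69 m/s²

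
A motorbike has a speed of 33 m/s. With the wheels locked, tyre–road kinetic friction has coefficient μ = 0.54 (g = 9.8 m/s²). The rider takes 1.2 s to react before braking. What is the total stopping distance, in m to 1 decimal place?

Total stopping distance ≈ 142.5 m

a = μg = 0.54 × 9.8 = 5.292 m/s².
Reaction distance = v·t_r = 33.0000 × 1.2 = 39.600 m.
Braking distance = v²/(2a) = 33.0000² / (2 × 5.292) = 1089.000 / 10.584 = 102.891 m.
Total = 39.600 + 102.891 = 142.491 m.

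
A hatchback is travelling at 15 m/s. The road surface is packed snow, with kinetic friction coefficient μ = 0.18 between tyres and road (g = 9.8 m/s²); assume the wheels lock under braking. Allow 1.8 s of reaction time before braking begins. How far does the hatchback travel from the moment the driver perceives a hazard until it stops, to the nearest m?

Total stopping distance ≈ 91 m

a = μg = 0.18 × 9.8 = 1.764 m/s².
Reaction distance = v·t_r = 15.0000 × 1.8 = 27.000 m.
Braking distance = v²/(2a) = 15.0000² / (2 × 1.764) = 225.000 / 3.528 = 63.776 m.
Total = 27.000 + 63.776 = 90.776 m.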